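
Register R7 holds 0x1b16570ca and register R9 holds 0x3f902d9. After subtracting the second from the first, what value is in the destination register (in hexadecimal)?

0x1ad6c6df1

Subtract column by column in base 16:
  a-9 → 1
  c-d → f (borrow)
  0-2-1 → d (borrow)
  7-0-1 → 6
  5-9 → c (borrow)
  6-f-1 → 6 (borrow)
  1-3-1 → d (borrow)
  b-0-1 → a
  1-0 → 1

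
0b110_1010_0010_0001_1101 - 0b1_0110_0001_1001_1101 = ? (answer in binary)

Subtract column by column in base 2:
  1-1 → 0
  0-0 → 0
  1-1 → 0
  1-1 → 0
  1-1 → 0
  0-0 → 0
  0-0 → 0
  0-1 → 1 (borrow)
  0-1-1 → 0 (borrow)
  1-0-1 → 0
  0-0 → 0
  0-0 → 0
  0-0 → 0
  1-1 → 0
  0-1 → 1 (borrow)
  1-0-1 → 0
  0-1 → 1 (borrow)
  1-0-1 → 0
  1-0 → 1

0b1010100000010000000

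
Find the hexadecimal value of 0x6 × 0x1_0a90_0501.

0x63f601e06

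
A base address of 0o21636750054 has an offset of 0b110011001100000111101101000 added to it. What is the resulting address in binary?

0b10010100111000011101111110010100

0o21636750054 = 0b10001110011110111101000000101100 in binary.
Add column by column in base 2, right to left:
  0+0 = 0
  0+0 = 0
  1+0 = 1
  1+1 = 0 carry 1
  0+0+1 = 1
  1+1 = 0 carry 1
  0+1+1 = 0 carry 1
  0+0+1 = 1
  0+1 = 1
  0+1 = 1
  0+1 = 1
  0+1 = 1
  1+0 = 1
  0+0 = 0
  1+0 = 1
  1+0 = 1
  1+0 = 1
  1+1 = 0 carry 1
  0+1+1 = 0 carry 1
  1+0+1 = 0 carry 1
  1+0+1 = 0 carry 1
  1+1+1 = 1 carry 1
  1+1+1 = 1 carry 1
  0+0+1 = 1
  0+0 = 0
  1+1 = 0 carry 1
  1+1+1 = 1 carry 1
  1+0+1 = 0 carry 1
  0+0+1 = 1
  0+0 = 0
  0+0 = 0
  1+0 = 1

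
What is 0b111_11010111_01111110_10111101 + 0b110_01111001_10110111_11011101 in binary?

Add column by column in base 2, right to left:
  1+1 = 0 carry 1
  0+0+1 = 1
  1+1 = 0 carry 1
  1+1+1 = 1 carry 1
  1+1+1 = 1 carry 1
  1+0+1 = 0 carry 1
  0+1+1 = 0 carry 1
  1+1+1 = 1 carry 1
  0+1+1 = 0 carry 1
  1+1+1 = 1 carry 1
  1+1+1 = 1 carry 1
  1+0+1 = 0 carry 1
  1+1+1 = 1 carry 1
  1+1+1 = 1 carry 1
  1+0+1 = 0 carry 1
  0+1+1 = 0 carry 1
  1+1+1 = 1 carry 1
  1+0+1 = 0 carry 1
  1+0+1 = 0 carry 1
  0+1+1 = 0 carry 1
  1+1+1 = 1 carry 1
  0+1+1 = 0 carry 1
  1+1+1 = 1 carry 1
  1+0+1 = 0 carry 1
  1+0+1 = 0 carry 1
  1+1+1 = 1 carry 1
  1+1+1 = 1 carry 1
  final carry 1

0b1110010100010011011010011010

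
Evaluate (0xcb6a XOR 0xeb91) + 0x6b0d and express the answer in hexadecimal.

First 0xcb6a XOR 0xeb91 = 0x20fb.
Add column by column in base 16, right to left:
  b+d = 8 carry 1
  f+0+1 = 0 carry 1
  0+b+1 = c
  2+6 = 8

0x8c08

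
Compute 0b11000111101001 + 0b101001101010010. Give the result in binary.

0b1000010100111011

Add column by column in base 2, right to left:
  1+0 = 1
  0+1 = 1
  0+0 = 0
  1+0 = 1
  0+1 = 1
  1+0 = 1
  1+1 = 0 carry 1
  1+0+1 = 0 carry 1
  1+1+1 = 1 carry 1
  0+1+1 = 0 carry 1
  0+0+1 = 1
  0+0 = 0
  1+1 = 0 carry 1
  1+0+1 = 0 carry 1
  0+1+1 = 0 carry 1
  final carry 1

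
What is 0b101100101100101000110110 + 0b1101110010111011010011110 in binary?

Add column by column in base 2, right to left:
  0+0 = 0
  1+1 = 0 carry 1
  1+1+1 = 1 carry 1
  0+1+1 = 0 carry 1
  1+1+1 = 1 carry 1
  1+0+1 = 0 carry 1
  0+0+1 = 1
  0+1 = 1
  0+0 = 0
  1+1 = 0 carry 1
  0+1+1 = 0 carry 1
  1+0+1 = 0 carry 1
  0+1+1 = 0 carry 1
  0+1+1 = 0 carry 1
  1+1+1 = 1 carry 1
  1+0+1 = 0 carry 1
  0+1+1 = 0 carry 1
  1+0+1 = 0 carry 1
  0+0+1 = 1
  0+1 = 1
  1+1 = 0 carry 1
  1+1+1 = 1 carry 1
  0+0+1 = 1
  1+1 = 0 carry 1
  0+1+1 = 0 carry 1
  final carry 1

0b10011011000100000011010100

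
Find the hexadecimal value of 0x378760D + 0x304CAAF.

Add column by column in base 16, right to left:
  D+F = C carry 1
  0+A+1 = B
  6+A = 0 carry 1
  7+C+1 = 4 carry 1
  8+4+1 = D
  7+0 = 7
  3+3 = 6

0x67D40BC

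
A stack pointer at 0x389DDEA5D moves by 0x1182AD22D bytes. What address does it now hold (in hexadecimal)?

0x4A208BC8A

Add column by column in base 16, right to left:
  D+D = A carry 1
  5+2+1 = 8
  A+2 = C
  E+D = B carry 1
  D+A+1 = 8 carry 1
  D+2+1 = 0 carry 1
  9+8+1 = 2 carry 1
  8+1+1 = A
  3+1 = 4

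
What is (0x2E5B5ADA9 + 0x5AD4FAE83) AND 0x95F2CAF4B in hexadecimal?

0x813040C08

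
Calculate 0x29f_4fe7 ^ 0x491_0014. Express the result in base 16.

0x60e4ff3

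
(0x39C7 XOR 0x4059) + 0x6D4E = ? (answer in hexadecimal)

0xE6EC

First 0x39C7 XOR 0x4059 = 0x799E.
Add column by column in base 16, right to left:
  E+E = C carry 1
  9+4+1 = E
  9+D = 6 carry 1
  7+6+1 = E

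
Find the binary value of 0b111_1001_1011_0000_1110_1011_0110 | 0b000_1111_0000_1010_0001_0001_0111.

0b111111110111010111110110111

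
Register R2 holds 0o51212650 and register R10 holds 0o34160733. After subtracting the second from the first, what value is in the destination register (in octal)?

0o15031715

Subtract column by column in base 8:
  0-3 → 5 (borrow)
  5-3-1 → 1
  6-7 → 7 (borrow)
  2-0-1 → 1
  1-6 → 3 (borrow)
  2-1-1 → 0
  1-4 → 5 (borrow)
  5-3-1 → 1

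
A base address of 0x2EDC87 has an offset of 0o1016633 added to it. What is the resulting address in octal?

0o14575042

0x2EDC87 = 0o13556207 in octal.
Add column by column in base 8, right to left:
  7+3 = 2 carry 1
  0+3+1 = 4
  2+6 = 0 carry 1
  6+6+1 = 5 carry 1
  5+1+1 = 7
  5+0 = 5
  3+1 = 4
  1+0 = 1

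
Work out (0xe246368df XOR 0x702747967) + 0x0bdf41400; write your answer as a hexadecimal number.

0x9e40b25b8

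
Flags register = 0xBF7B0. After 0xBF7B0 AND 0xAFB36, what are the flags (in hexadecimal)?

0xAF330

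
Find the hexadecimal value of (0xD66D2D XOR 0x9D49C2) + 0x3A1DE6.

0x8542D5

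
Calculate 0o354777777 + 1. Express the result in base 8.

The trailing 6 digits are 7 (max in base 8), so adding 1 cascades: they roll to 0 and the next digit up increments.

0o355000000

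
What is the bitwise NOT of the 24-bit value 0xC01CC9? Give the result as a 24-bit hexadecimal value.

Each hex digit d becomes F−d:
  C→3, 0→F, 1→E, C→3, C→3, 9→6

0x3FE336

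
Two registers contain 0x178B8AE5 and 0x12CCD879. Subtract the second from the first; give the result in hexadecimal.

Subtract column by column in base 16:
  5-9 → C (borrow)
  E-7-1 → 6
  A-8 → 2
  8-D → B (borrow)
  B-C-1 → E (borrow)
  8-C-1 → B (borrow)
  7-2-1 → 4
  1-1 → 0

0x4BEB26C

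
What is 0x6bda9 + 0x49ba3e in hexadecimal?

Add column by column in base 16, right to left:
  9+e = 7 carry 1
  a+3+1 = e
  d+a = 7 carry 1
  b+b+1 = 7 carry 1
  6+9+1 = 0 carry 1
  0+4+1 = 5

0x5077e7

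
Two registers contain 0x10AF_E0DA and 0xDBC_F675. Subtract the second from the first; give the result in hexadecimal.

Subtract column by column in base 16:
  A-5 → 5
  D-7 → 6
  0-6 → A (borrow)
  E-F-1 → E (borrow)
  F-C-1 → 2
  A-B → F (borrow)
  0-D-1 → 2 (borrow)
  1-0-1 → 0

0x2F2EA65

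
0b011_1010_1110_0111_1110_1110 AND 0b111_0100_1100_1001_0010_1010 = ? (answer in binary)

0b01100001100000100101010

AND bit by bit (1 only where both bits are 1):
  01110101110011111101110
& 11101001100100100101010
= 01100001100000100101010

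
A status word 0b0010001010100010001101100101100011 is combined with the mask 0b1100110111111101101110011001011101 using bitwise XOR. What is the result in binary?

XOR bit by bit (1 where the bits differ):
  0010001010100010001101100101100011
^ 1100110111111101101110011001011101
= 1110111101011111100011111100111110

0b1110111101011111100011111100111110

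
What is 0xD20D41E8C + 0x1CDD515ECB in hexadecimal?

0x29FE257D57

Add column by column in base 16, right to left:
  C+B = 7 carry 1
  8+C+1 = 5 carry 1
  E+E+1 = D carry 1
  1+5+1 = 7
  4+1 = 5
  D+5 = 2 carry 1
  0+D+1 = E
  2+D = F
  D+C = 9 carry 1
  0+1+1 = 2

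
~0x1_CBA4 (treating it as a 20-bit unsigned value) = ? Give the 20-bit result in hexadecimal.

0xE345B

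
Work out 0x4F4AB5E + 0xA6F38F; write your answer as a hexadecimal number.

0x59B9EED

Add column by column in base 16, right to left:
  E+F = D carry 1
  5+8+1 = E
  B+3 = E
  A+F = 9 carry 1
  4+6+1 = B
  F+A = 9 carry 1
  4+0+1 = 5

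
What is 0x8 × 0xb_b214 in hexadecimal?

Multiply each base-16 digit by 8, carrying:
  4×8 = 32 → write 0 carry 2
  1×8+2 = 10 → write a
  2×8 = 16 → write 0 carry 1
  b×8+1 = 89 → write 9 carry 5
  b×8+5 = 93 → write d carry 5
  remaining carry: 5

0x5d90a0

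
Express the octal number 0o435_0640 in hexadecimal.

Each octal digit is 3 bits: 4=100 3=011 5=101 0=000 6=110 4=100 0=000.
Group the bits into nibbles: 0001 0001 1101 0001 1010 0000 → 11d1a0.

0x11d1a0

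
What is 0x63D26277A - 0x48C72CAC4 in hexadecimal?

0x1B0B35CB6

Subtract column by column in base 16:
  A-4 → 6
  7-C → B (borrow)
  7-A-1 → C (borrow)
  2-C-1 → 5 (borrow)
  6-2-1 → 3
  2-7 → B (borrow)
  D-C-1 → 0
  3-8 → B (borrow)
  6-4-1 → 1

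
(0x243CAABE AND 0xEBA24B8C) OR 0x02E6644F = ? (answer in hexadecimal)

0x243CAABE AND 0xEBA24B8C = 0x20200A8C.
Then OR with 0x02E6644F.

0x22E66ECF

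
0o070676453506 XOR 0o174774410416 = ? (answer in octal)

XOR each oct digit independently (no carries):
  0^1=1, 7^7=0, 0^4=4, 6^7=1, 7^7=0, 6^4=2, 4^4=0, 5^1=4, 3^0=3, 5^4=1, 0^1=1, 6^6=0

0o104102043110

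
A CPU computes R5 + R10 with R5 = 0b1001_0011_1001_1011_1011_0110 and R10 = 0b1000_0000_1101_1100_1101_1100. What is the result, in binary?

0b1000101000111100010010010

Add column by column in base 2, right to left:
  0+0 = 0
  1+0 = 1
  1+1 = 0 carry 1
  0+1+1 = 0 carry 1
  1+1+1 = 1 carry 1
  1+0+1 = 0 carry 1
  0+1+1 = 0 carry 1
  1+1+1 = 1 carry 1
  1+0+1 = 0 carry 1
  1+0+1 = 0 carry 1
  0+1+1 = 0 carry 1
  1+1+1 = 1 carry 1
  1+1+1 = 1 carry 1
  0+0+1 = 1
  0+1 = 1
  1+1 = 0 carry 1
  1+0+1 = 0 carry 1
  1+0+1 = 0 carry 1
  0+0+1 = 1
  0+0 = 0
  1+0 = 1
  0+0 = 0
  0+0 = 0
  1+1 = 0 carry 1
  final carry 1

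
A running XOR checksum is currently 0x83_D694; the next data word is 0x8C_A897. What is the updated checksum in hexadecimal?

0x0F7E03

XOR each hex digit independently (no carries):
  8^8=0, 3^C=F, D^A=7, 6^8=E, 9^9=0, 4^7=3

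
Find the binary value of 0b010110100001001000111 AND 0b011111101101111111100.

0b010110100001001000100

AND bit by bit (1 only where both bits are 1):
  010110100001001000111
& 011111101101111111100
= 010110100001001000100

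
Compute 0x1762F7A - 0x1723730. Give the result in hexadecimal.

Subtract column by column in base 16:
  A-0 → A
  7-3 → 4
  F-7 → 8
  2-3 → F (borrow)
  6-2-1 → 3
  7-7 → 0
  1-1 → 0

0x3F84A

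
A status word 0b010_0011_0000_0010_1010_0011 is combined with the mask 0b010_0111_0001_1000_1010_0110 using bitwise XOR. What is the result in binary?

XOR bit by bit (1 where the bits differ):
  01000110000001010100011
^ 01001110001100010100110
= 00001000001101000000101

0b00001000001101000000101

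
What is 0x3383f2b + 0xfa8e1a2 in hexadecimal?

0x12e120cd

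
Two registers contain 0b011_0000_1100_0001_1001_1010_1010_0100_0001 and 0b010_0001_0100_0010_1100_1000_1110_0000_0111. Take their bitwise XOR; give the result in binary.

0b00100011000001101010010010001000110

XOR bit by bit (1 where the bits differ):
  01100001100000110011010101001000001
^ 01000010100001011001000111000000111
= 00100011000001101010010010001000110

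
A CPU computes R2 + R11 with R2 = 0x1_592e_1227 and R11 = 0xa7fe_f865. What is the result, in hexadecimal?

Add column by column in base 16, right to left:
  7+5 = c
  2+6 = 8
  2+8 = a
  1+f = 0 carry 1
  e+e+1 = d carry 1
  2+f+1 = 2 carry 1
  9+7+1 = 1 carry 1
  5+a+1 = 0 carry 1
  1+0+1 = 2

0x2012d0a8c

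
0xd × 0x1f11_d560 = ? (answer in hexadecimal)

0x193e7d5e0

Multiply each base-16 digit by 13, carrying:
  0×13 = 0 → write 0
  6×13 = 78 → write e carry 4
  5×13+4 = 69 → write 5 carry 4
  d×13+4 = 173 → write d carry 10
  1×13+10 = 23 → write 7 carry 1
  1×13+1 = 14 → write e
  f×13 = 195 → write 3 carry 12
  1×13+12 = 25 → write 9 carry 1
  remaining carry: 1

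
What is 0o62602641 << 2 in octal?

2 bits is not a whole number of base-8 digits; in binary: 110010110000010110100001 << 2 = 11001011000001011010000100.

0o313013204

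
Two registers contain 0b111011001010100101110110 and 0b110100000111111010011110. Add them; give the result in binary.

0b1101111010010100000010100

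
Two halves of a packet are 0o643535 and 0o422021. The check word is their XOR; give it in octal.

XOR each oct digit independently (no carries):
  6^4=2, 4^2=6, 3^2=1, 5^0=5, 3^2=1, 5^1=4

0o261514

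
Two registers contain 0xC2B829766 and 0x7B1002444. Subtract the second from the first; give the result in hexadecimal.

Subtract column by column in base 16:
  6-4 → 2
  6-4 → 2
  7-4 → 3
  9-2 → 7
  2-0 → 2
  8-0 → 8
  B-1 → A
  2-B → 7 (borrow)
  C-7-1 → 4

0x47A827322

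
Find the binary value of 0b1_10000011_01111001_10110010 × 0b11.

Multiply each base-2 digit by 3, carrying:
  0×3 = 0 → write 0
  1×3 = 3 → write 1 carry 1
  0×3+1 = 1 → write 1
  0×3 = 0 → write 0
  1×3 = 3 → write 1 carry 1
  1×3+1 = 4 → write 0 carry 2
  0×3+2 = 2 → write 0 carry 1
  1×3+1 = 4 → write 0 carry 2
  1×3+2 = 5 → write 1 carry 2
  0×3+2 = 2 → write 0 carry 1
  0×3+1 = 1 → write 1
  1×3 = 3 → write 1 carry 1
  1×3+1 = 4 → write 0 carry 2
  1×3+2 = 5 → write 1 carry 2
  1×3+2 = 5 → write 1 carry 2
  0×3+2 = 2 → write 0 carry 1
  1×3+1 = 4 → write 0 carry 2
  1×3+2 = 5 → write 1 carry 2
  0×3+2 = 2 → write 0 carry 1
  0×3+1 = 1 → write 1
  0×3 = 0 → write 0
  0×3 = 0 → write 0
  0×3 = 0 → write 0
  1×3 = 3 → write 1 carry 1
  1×3+1 = 4 → write 0 carry 2
  remaining carry: 10

0b100100010100110110100010110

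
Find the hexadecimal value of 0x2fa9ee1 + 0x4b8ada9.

0x7b34c8a

Add column by column in base 16, right to left:
  1+9 = a
  e+a = 8 carry 1
  e+d+1 = c carry 1
  9+a+1 = 4 carry 1
  a+8+1 = 3 carry 1
  f+b+1 = b carry 1
  2+4+1 = 7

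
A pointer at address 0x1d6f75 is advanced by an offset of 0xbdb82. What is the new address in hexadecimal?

0x294af7

Add column by column in base 16, right to left:
  5+2 = 7
  7+8 = f
  f+b = a carry 1
  6+d+1 = 4 carry 1
  d+b+1 = 9 carry 1
  1+0+1 = 2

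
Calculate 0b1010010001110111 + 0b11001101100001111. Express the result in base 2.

Add column by column in base 2, right to left:
  1+1 = 0 carry 1
  1+1+1 = 1 carry 1
  1+1+1 = 1 carry 1
  0+1+1 = 0 carry 1
  1+0+1 = 0 carry 1
  1+0+1 = 0 carry 1
  1+0+1 = 0 carry 1
  0+0+1 = 1
  0+1 = 1
  0+1 = 1
  1+0 = 1
  0+1 = 1
  0+1 = 1
  1+0 = 1
  0+0 = 0
  1+1 = 0 carry 1
  0+1+1 = 0 carry 1
  final carry 1

0b100011111110000110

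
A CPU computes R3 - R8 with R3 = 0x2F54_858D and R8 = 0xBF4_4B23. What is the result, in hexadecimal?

Subtract column by column in base 16:
  D-3 → A
  8-2 → 6
  5-B → A (borrow)
  8-4-1 → 3
  4-4 → 0
  5-F → 6 (borrow)
  F-B-1 → 3
  2-0 → 2

0x23603A6A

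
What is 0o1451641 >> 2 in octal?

0o312350

2 bits is not a whole number of base-8 digits; in binary: 1100101001110100001 >> 2 = 11001010011101000.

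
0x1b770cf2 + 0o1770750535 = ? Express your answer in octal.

0o5326557117

0x1b770cf2 = 0o3335606362 in octal.
Add column by column in base 8, right to left:
  2+5 = 7
  6+3 = 1 carry 1
  3+5+1 = 1 carry 1
  6+0+1 = 7
  0+5 = 5
  6+7 = 5 carry 1
  5+0+1 = 6
  3+7 = 2 carry 1
  3+7+1 = 3 carry 1
  3+1+1 = 5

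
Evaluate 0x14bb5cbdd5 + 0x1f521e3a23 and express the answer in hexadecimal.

0x340d7af7f8

Add column by column in base 16, right to left:
  5+3 = 8
  d+2 = f
  d+a = 7 carry 1
  b+3+1 = f
  c+e = a carry 1
  5+1+1 = 7
  b+2 = d
  b+5 = 0 carry 1
  4+f+1 = 4 carry 1
  1+1+1 = 3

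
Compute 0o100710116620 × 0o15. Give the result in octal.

0o1513452000120

Multiply each base-8 digit by 13, carrying:
  0×13 = 0 → write 0
  2×13 = 26 → write 2 carry 3
  6×13+3 = 81 → write 1 carry 10
  6×13+10 = 88 → write 0 carry 11
  1×13+11 = 24 → write 0 carry 3
  1×13+3 = 16 → write 0 carry 2
  0×13+2 = 2 → write 2
  1×13 = 13 → write 5 carry 1
  7×13+1 = 92 → write 4 carry 11
  0×13+11 = 11 → write 3 carry 1
  0×13+1 = 1 → write 1
  1×13 = 13 → write 5 carry 1
  remaining carry: 1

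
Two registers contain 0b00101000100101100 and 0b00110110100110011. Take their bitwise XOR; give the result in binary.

XOR bit by bit (1 where the bits differ):
  00101000100101100
^ 00110110100110011
= 00011110000011111

0b00011110000011111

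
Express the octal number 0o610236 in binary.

0b110001000010011110

Each octal digit is 3 bits: 6=110 1=001 0=000 2=010 3=011 6=110.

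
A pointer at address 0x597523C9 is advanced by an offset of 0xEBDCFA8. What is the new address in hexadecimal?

Add column by column in base 16, right to left:
  9+8 = 1 carry 1
  C+A+1 = 7 carry 1
  3+F+1 = 3 carry 1
  2+C+1 = F
  5+D = 2 carry 1
  7+B+1 = 3 carry 1
  9+E+1 = 8 carry 1
  5+0+1 = 6

0x6832F371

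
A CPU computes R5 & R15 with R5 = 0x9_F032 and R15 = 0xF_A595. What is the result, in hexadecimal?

AND each hex digit independently (no carries):
  9&F=9, F&A=A, 0&5=0, 3&9=1, 2&5=0

0x9A010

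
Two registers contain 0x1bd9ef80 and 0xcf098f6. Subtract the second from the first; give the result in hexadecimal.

0xee9568a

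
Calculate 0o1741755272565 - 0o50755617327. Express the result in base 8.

Subtract column by column in base 8:
  5-7 → 6 (borrow)
  6-2-1 → 3
  5-3 → 2
  2-7 → 3 (borrow)
  7-1-1 → 5
  2-6 → 4 (borrow)
  5-5-1 → 7 (borrow)
  5-5-1 → 7 (borrow)
  7-7-1 → 7 (borrow)
  1-0-1 → 0
  4-5 → 7 (borrow)
  7-0-1 → 6
  1-0 → 1

0o1670777453236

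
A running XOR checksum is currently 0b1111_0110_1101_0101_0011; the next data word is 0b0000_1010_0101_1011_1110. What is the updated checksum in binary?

XOR bit by bit (1 where the bits differ):
  11110110110101010011
^ 00001010010110111110
= 11111100100011101101

0b11111100100011101101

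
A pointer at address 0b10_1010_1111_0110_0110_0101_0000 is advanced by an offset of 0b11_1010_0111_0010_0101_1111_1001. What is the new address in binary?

Add column by column in base 2, right to left:
  0+1 = 1
  0+0 = 0
  0+0 = 0
  0+1 = 1
  1+1 = 0 carry 1
  0+1+1 = 0 carry 1
  1+1+1 = 1 carry 1
  0+1+1 = 0 carry 1
  0+1+1 = 0 carry 1
  1+0+1 = 0 carry 1
  1+1+1 = 1 carry 1
  0+0+1 = 1
  0+0 = 0
  1+1 = 0 carry 1
  1+0+1 = 0 carry 1
  0+0+1 = 1
  1+1 = 0 carry 1
  1+1+1 = 1 carry 1
  1+1+1 = 1 carry 1
  1+0+1 = 0 carry 1
  0+0+1 = 1
  1+1 = 0 carry 1
  0+0+1 = 1
  1+1 = 0 carry 1
  0+1+1 = 0 carry 1
  1+1+1 = 1 carry 1
  final carry 1

0b110010101101000110001001001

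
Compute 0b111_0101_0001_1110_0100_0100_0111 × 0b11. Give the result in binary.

0b10101111101011010110011010101

Multiply each base-2 digit by 3, carrying:
  1×3 = 3 → write 1 carry 1
  1×3+1 = 4 → write 0 carry 2
  1×3+2 = 5 → write 1 carry 2
  0×3+2 = 2 → write 0 carry 1
  0×3+1 = 1 → write 1
  0×3 = 0 → write 0
  1×3 = 3 → write 1 carry 1
  0×3+1 = 1 → write 1
  0×3 = 0 → write 0
  0×3 = 0 → write 0
  1×3 = 3 → write 1 carry 1
  0×3+1 = 1 → write 1
  0×3 = 0 → write 0
  1×3 = 3 → write 1 carry 1
  1×3+1 = 4 → write 0 carry 2
  1×3+2 = 5 → write 1 carry 2
  1×3+2 = 5 → write 1 carry 2
  0×3+2 = 2 → write 0 carry 1
  0×3+1 = 1 → write 1
  0×3 = 0 → write 0
  1×3 = 3 → write 1 carry 1
  0×3+1 = 1 → write 1
  1×3 = 3 → write 1 carry 1
  0×3+1 = 1 → write 1
  1×3 = 3 → write 1 carry 1
  1×3+1 = 4 → write 0 carry 2
  1×3+2 = 5 → write 1 carry 2
  remaining carry: 10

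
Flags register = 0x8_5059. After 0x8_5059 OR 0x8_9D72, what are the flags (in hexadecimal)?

OR each hex digit independently (no carries):
  8|8=8, 5|9=D, 0|D=D, 5|7=7, 9|2=B

0x8DD7B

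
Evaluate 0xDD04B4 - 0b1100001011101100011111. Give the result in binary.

0b101011000100100110010101

0xDD04B4 = 0b110111010000010010110100 in binary.
Subtract column by column in base 2:
  0-1 → 1 (borrow)
  0-1-1 → 0 (borrow)
  1-1-1 → 1 (borrow)
  0-1-1 → 0 (borrow)
  1-1-1 → 1 (borrow)
  1-0-1 → 0
  0-0 → 0
  1-0 → 1
  0-1 → 1 (borrow)
  0-1-1 → 0 (borrow)
  1-0-1 → 0
  0-1 → 1 (borrow)
  0-1-1 → 0 (borrow)
  0-1-1 → 0 (borrow)
  0-0-1 → 1 (borrow)
  0-1-1 → 0 (borrow)
  1-0-1 → 0
  0-0 → 0
  1-0 → 1
  1-0 → 1
  1-1 → 0
  0-1 → 1 (borrow)
  1-0-1 → 0
  1-0 → 1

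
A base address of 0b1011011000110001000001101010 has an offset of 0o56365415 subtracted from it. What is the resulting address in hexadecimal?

0xAA9255D

0b1011011000110001000001101010 = 0xB63106A in hexadecimal.
0o56365415 = 0xB9EB0D in hexadecimal.
Subtract column by column in base 16:
  A-D → D (borrow)
  6-0-1 → 5
  0-B → 5 (borrow)
  1-E-1 → 2 (borrow)
  3-9-1 → 9 (borrow)
  6-B-1 → A (borrow)
  B-0-1 → A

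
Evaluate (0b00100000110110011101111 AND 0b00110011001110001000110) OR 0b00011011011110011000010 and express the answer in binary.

0b00100000110110011101111 AND 0b00110011001110001000110 = 0b00100000000110001000110.
Then OR with 0b00011011011110011000010.

0b111011011110011000110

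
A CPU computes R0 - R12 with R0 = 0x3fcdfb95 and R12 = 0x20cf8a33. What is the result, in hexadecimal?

0x1efe7162

Subtract column by column in base 16:
  5-3 → 2
  9-3 → 6
  b-a → 1
  f-8 → 7
  d-f → e (borrow)
  c-c-1 → f (borrow)
  f-0-1 → e
  3-2 → 1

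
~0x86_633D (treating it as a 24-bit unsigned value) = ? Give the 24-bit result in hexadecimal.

Each hex digit d becomes F−d:
  8→7, 6→9, 6→9, 3→C, 3→C, D→2

0x799CC2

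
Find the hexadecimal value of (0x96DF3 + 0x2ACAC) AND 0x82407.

0x80007

Add column by column in base 16, right to left:
  3+C = F
  F+A = 9 carry 1
  D+C+1 = A carry 1
  6+A+1 = 1 carry 1
  9+2+1 = C
Sum = 0xC1A9F; now AND with 0x82407:
  C&8=8, 1&2=0, A&4=0, 9&0=0, F&7=7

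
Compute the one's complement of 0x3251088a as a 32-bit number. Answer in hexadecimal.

Each hex digit d becomes f−d:
  3→c, 2→d, 5→a, 1→e, 0→f, 8→7, 8→7, a→5

0xcdaef775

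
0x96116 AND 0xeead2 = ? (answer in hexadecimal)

AND each hex digit independently (no carries):
  9&e=8, 6&e=6, 1&a=0, 1&d=1, 6&2=2

0x86012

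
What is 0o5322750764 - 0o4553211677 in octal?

0o547537065

Subtract column by column in base 8:
  4-7 → 5 (borrow)
  6-7-1 → 6 (borrow)
  7-6-1 → 0
  0-1 → 7 (borrow)
  5-1-1 → 3
  7-2 → 5
  2-3 → 7 (borrow)
  2-5-1 → 4 (borrow)
  3-5-1 → 5 (borrow)
  5-4-1 → 0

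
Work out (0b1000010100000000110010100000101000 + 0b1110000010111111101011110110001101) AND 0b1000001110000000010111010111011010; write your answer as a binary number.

0b110000000010110010110010000

Add column by column in base 2, right to left:
  0+1 = 1
  0+0 = 0
  0+1 = 1
  1+1 = 0 carry 1
  0+0+1 = 1
  1+0 = 1
  0+0 = 0
  0+1 = 1
  0+1 = 1
  0+0 = 0
  0+1 = 1
  1+1 = 0 carry 1
  0+1+1 = 0 carry 1
  1+1+1 = 1 carry 1
  0+0+1 = 1
  0+1 = 1
  1+0 = 1
  1+1 = 0 carry 1
  0+1+1 = 0 carry 1
  0+1+1 = 0 carry 1
  0+1+1 = 0 carry 1
  0+1+1 = 0 carry 1
  0+1+1 = 0 carry 1
  0+1+1 = 0 carry 1
  0+0+1 = 1
  0+1 = 1
  1+0 = 1
  0+0 = 0
  1+0 = 1
  0+0 = 0
  0+0 = 0
  0+1 = 1
  0+1 = 1
  1+1 = 0 carry 1
  final carry 1
Sum = 0b10110010111000000011110010110110101; now AND with 0b1000001110000000010111010111011010:
  10110010111000000011110010110110101
& 01000001110000000010111010111011010
= 00000000110000000010110010110010000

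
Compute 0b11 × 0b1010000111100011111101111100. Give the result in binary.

0b11110010110101011111001110100

Multiply each base-2 digit by 3, carrying:
  0×3 = 0 → write 0
  0×3 = 0 → write 0
  1×3 = 3 → write 1 carry 1
  1×3+1 = 4 → write 0 carry 2
  1×3+2 = 5 → write 1 carry 2
  1×3+2 = 5 → write 1 carry 2
  1×3+2 = 5 → write 1 carry 2
  0×3+2 = 2 → write 0 carry 1
  1×3+1 = 4 → write 0 carry 2
  1×3+2 = 5 → write 1 carry 2
  1×3+2 = 5 → write 1 carry 2
  1×3+2 = 5 → write 1 carry 2
  1×3+2 = 5 → write 1 carry 2
  1×3+2 = 5 → write 1 carry 2
  0×3+2 = 2 → write 0 carry 1
  0×3+1 = 1 → write 1
  0×3 = 0 → write 0
  1×3 = 3 → write 1 carry 1
  1×3+1 = 4 → write 0 carry 2
  1×3+2 = 5 → write 1 carry 2
  1×3+2 = 5 → write 1 carry 2
  0×3+2 = 2 → write 0 carry 1
  0×3+1 = 1 → write 1
  0×3 = 0 → write 0
  0×3 = 0 → write 0
  1×3 = 3 → write 1 carry 1
  0×3+1 = 1 → write 1
  1×3 = 3 → write 1 carry 1
  remaining carry: 1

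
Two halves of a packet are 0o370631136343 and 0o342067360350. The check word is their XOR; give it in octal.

XOR each oct digit independently (no carries):
  3^3=0, 7^4=3, 0^2=2, 6^0=6, 3^6=5, 1^7=6, 1^3=2, 3^6=5, 6^0=6, 3^3=0, 4^5=1, 3^0=3

0o032656256013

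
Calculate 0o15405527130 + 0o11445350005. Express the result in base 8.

0o27053077135

Add column by column in base 8, right to left:
  0+5 = 5
  3+0 = 3
  1+0 = 1
  7+0 = 7
  2+5 = 7
  5+3 = 0 carry 1
  5+5+1 = 3 carry 1
  0+4+1 = 5
  4+4 = 0 carry 1
  5+1+1 = 7
  1+1 = 2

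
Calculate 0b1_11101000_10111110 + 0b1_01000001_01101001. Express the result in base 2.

Add column by column in base 2, right to left:
  0+1 = 1
  1+0 = 1
  1+0 = 1
  1+1 = 0 carry 1
  1+0+1 = 0 carry 1
  1+1+1 = 1 carry 1
  0+1+1 = 0 carry 1
  1+0+1 = 0 carry 1
  0+1+1 = 0 carry 1
  0+0+1 = 1
  0+0 = 0
  1+0 = 1
  0+0 = 0
  1+0 = 1
  1+1 = 0 carry 1
  1+0+1 = 0 carry 1
  1+1+1 = 1 carry 1
  final carry 1

0b110010101000100111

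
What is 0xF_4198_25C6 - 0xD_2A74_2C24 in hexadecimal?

0x21723F9A2

Subtract column by column in base 16:
  6-4 → 2
  C-2 → A
  5-C → 9 (borrow)
  2-2-1 → F (borrow)
  8-4-1 → 3
  9-7 → 2
  1-A → 7 (borrow)
  4-2-1 → 1
  F-D → 2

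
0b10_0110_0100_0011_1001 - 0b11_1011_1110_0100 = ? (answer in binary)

0b100010100001010101

Subtract column by column in base 2:
  1-0 → 1
  0-0 → 0
  0-1 → 1 (borrow)
  1-0-1 → 0
  1-0 → 1
  1-1 → 0
  0-1 → 1 (borrow)
  0-1-1 → 0 (borrow)
  0-1-1 → 0 (borrow)
  0-1-1 → 0 (borrow)
  1-0-1 → 0
  0-1 → 1 (borrow)
  0-1-1 → 0 (borrow)
  1-1-1 → 1 (borrow)
  1-0-1 → 0
  0-0 → 0
  0-0 → 0
  1-0 → 1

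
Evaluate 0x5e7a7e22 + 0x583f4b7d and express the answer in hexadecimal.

0xb6b9c99f

Add column by column in base 16, right to left:
  2+d = f
  2+7 = 9
  e+b = 9 carry 1
  7+4+1 = c
  a+f = 9 carry 1
  7+3+1 = b
  e+8 = 6 carry 1
  5+5+1 = b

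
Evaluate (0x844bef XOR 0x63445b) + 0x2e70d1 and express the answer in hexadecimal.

0x1158085

First 0x844bef XOR 0x63445b = 0xe70fb4.
Add column by column in base 16, right to left:
  4+1 = 5
  b+d = 8 carry 1
  f+0+1 = 0 carry 1
  0+7+1 = 8
  7+e = 5 carry 1
  e+2+1 = 1 carry 1
  final carry 1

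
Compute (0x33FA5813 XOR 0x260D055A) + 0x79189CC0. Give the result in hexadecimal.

First 0x33FA5813 XOR 0x260D055A = 0x15F75D49.
Add column by column in base 16, right to left:
  9+0 = 9
  4+C = 0 carry 1
  D+C+1 = A carry 1
  5+9+1 = F
  7+8 = F
  F+1 = 0 carry 1
  5+9+1 = F
  1+7 = 8

0x8F0FFA09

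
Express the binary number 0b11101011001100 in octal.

0o35314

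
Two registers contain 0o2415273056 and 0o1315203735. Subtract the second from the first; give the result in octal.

0o1100067121

Subtract column by column in base 8:
  6-5 → 1
  5-3 → 2
  0-7 → 1 (borrow)
  3-3-1 → 7 (borrow)
  7-0-1 → 6
  2-2 → 0
  5-5 → 0
  1-1 → 0
  4-3 → 1
  2-1 → 1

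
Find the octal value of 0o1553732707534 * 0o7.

Multiply each base-8 digit by 7, carrying:
  4×7 = 28 → write 4 carry 3
  3×7+3 = 24 → write 0 carry 3
  5×7+3 = 38 → write 6 carry 4
  7×7+4 = 53 → write 5 carry 6
  0×7+6 = 6 → write 6
  7×7 = 49 → write 1 carry 6
  2×7+6 = 20 → write 4 carry 2
  3×7+2 = 23 → write 7 carry 2
  7×7+2 = 51 → write 3 carry 6
  3×7+6 = 27 → write 3 carry 3
  5×7+3 = 38 → write 6 carry 4
  5×7+4 = 39 → write 7 carry 4
  1×7+4 = 11 → write 3 carry 1
  remaining carry: 1

0o13763374165604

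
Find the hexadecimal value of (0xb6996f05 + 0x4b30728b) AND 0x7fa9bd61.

0x189a100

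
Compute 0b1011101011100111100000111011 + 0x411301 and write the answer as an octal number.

0o1373705474

0b1011101011100111100000111011 = 0o1353474073 in octal.
0x411301 = 0o20211401 in octal.
Add column by column in base 8, right to left:
  3+1 = 4
  7+0 = 7
  0+4 = 4
  4+1 = 5
  7+1 = 0 carry 1
  4+2+1 = 7
  3+0 = 3
  5+2 = 7
  3+0 = 3
  1+0 = 1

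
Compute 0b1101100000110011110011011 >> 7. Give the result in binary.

0b110110000011001111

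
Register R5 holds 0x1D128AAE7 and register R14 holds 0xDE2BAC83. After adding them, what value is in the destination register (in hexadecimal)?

0x2AF54576A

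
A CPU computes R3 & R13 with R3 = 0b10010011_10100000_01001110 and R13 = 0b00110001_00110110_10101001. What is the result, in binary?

0b000100010010000000001000

AND bit by bit (1 only where both bits are 1):
  100100111010000001001110
& 001100010011011010101001
= 000100010010000000001000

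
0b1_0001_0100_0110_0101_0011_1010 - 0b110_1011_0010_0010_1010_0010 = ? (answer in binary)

0b101010010100001010011000

Subtract column by column in base 2:
  0-0 → 0
  1-1 → 0
  0-0 → 0
  1-0 → 1
  1-0 → 1
  1-1 → 0
  0-0 → 0
  0-1 → 1 (borrow)
  1-0-1 → 0
  0-1 → 1 (borrow)
  1-0-1 → 0
  0-0 → 0
  0-0 → 0
  1-1 → 0
  1-0 → 1
  0-0 → 0
  0-1 → 1 (borrow)
  0-1-1 → 0 (borrow)
  1-0-1 → 0
  0-1 → 1 (borrow)
  1-0-1 → 0
  0-1 → 1 (borrow)
  0-1-1 → 0 (borrow)
  0-0-1 → 1 (borrow)
  1-0-1 → 0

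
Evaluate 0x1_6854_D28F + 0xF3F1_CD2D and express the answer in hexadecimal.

Add column by column in base 16, right to left:
  F+D = C carry 1
  8+2+1 = B
  2+D = F
  D+C = 9 carry 1
  4+1+1 = 6
  5+F = 4 carry 1
  8+3+1 = C
  6+F = 5 carry 1
  1+0+1 = 2

0x25C469FBC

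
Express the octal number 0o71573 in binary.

Each octal digit is 3 bits: 7=111 1=001 5=101 7=111 3=011.

0b111001101111011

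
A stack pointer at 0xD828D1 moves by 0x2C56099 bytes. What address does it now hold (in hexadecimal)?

0x39D896A

Add column by column in base 16, right to left:
  1+9 = A
  D+9 = 6 carry 1
  8+0+1 = 9
  2+6 = 8
  8+5 = D
  D+C = 9 carry 1
  0+2+1 = 3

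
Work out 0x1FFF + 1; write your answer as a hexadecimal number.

0x2000

The trailing 3 digits are F (max in base 16), so adding 1 cascades: they roll to 0 and the next digit up increments.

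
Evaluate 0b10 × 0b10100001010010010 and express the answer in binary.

0b101000010100100100

Multiply each base-2 digit by 2, carrying:
  0×2 = 0 → write 0
  1×2 = 2 → write 0 carry 1
  0×2+1 = 1 → write 1
  0×2 = 0 → write 0
  1×2 = 2 → write 0 carry 1
  0×2+1 = 1 → write 1
  0×2 = 0 → write 0
  1×2 = 2 → write 0 carry 1
  0×2+1 = 1 → write 1
  1×2 = 2 → write 0 carry 1
  0×2+1 = 1 → write 1
  0×2 = 0 → write 0
  0×2 = 0 → write 0
  0×2 = 0 → write 0
  1×2 = 2 → write 0 carry 1
  0×2+1 = 1 → write 1
  1×2 = 2 → write 0 carry 1
  remaining carry: 1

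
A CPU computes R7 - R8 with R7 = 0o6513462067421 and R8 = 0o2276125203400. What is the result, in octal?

Subtract column by column in base 8:
  1-0 → 1
  2-0 → 2
  4-4 → 0
  7-3 → 4
  6-0 → 6
  0-2 → 6 (borrow)
  2-5-1 → 4 (borrow)
  6-2-1 → 3
  4-1 → 3
  3-6 → 5 (borrow)
  1-7-1 → 1 (borrow)
  5-2-1 → 2
  6-2 → 4

0o4215334664021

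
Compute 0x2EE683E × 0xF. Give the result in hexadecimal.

0x2BF81BA2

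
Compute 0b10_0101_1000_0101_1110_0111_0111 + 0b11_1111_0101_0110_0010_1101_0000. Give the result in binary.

Add column by column in base 2, right to left:
  1+0 = 1
  1+0 = 1
  1+0 = 1
  0+0 = 0
  1+1 = 0 carry 1
  1+0+1 = 0 carry 1
  1+1+1 = 1 carry 1
  0+1+1 = 0 carry 1
  0+0+1 = 1
  1+1 = 0 carry 1
  1+0+1 = 0 carry 1
  1+0+1 = 0 carry 1
  1+0+1 = 0 carry 1
  0+1+1 = 0 carry 1
  1+1+1 = 1 carry 1
  0+0+1 = 1
  0+1 = 1
  0+0 = 0
  0+1 = 1
  1+0 = 1
  1+1 = 0 carry 1
  0+1+1 = 0 carry 1
  1+1+1 = 1 carry 1
  0+1+1 = 0 carry 1
  0+1+1 = 0 carry 1
  1+1+1 = 1 carry 1
  final carry 1

0b110010011011100000101000111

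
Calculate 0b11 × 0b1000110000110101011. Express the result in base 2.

0b11010010010100000001

Multiply each base-2 digit by 3, carrying:
  1×3 = 3 → write 1 carry 1
  1×3+1 = 4 → write 0 carry 2
  0×3+2 = 2 → write 0 carry 1
  1×3+1 = 4 → write 0 carry 2
  0×3+2 = 2 → write 0 carry 1
  1×3+1 = 4 → write 0 carry 2
  0×3+2 = 2 → write 0 carry 1
  1×3+1 = 4 → write 0 carry 2
  1×3+2 = 5 → write 1 carry 2
  0×3+2 = 2 → write 0 carry 1
  0×3+1 = 1 → write 1
  0×3 = 0 → write 0
  0×3 = 0 → write 0
  1×3 = 3 → write 1 carry 1
  1×3+1 = 4 → write 0 carry 2
  0×3+2 = 2 → write 0 carry 1
  0×3+1 = 1 → write 1
  0×3 = 0 → write 0
  1×3 = 3 → write 1 carry 1
  remaining carry: 1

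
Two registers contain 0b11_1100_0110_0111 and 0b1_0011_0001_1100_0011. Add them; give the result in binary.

0b10110111000101010

Add column by column in base 2, right to left:
  1+1 = 0 carry 1
  1+1+1 = 1 carry 1
  1+0+1 = 0 carry 1
  0+0+1 = 1
  0+0 = 0
  1+0 = 1
  1+1 = 0 carry 1
  0+1+1 = 0 carry 1
  0+1+1 = 0 carry 1
  0+0+1 = 1
  1+0 = 1
  1+0 = 1
  1+1 = 0 carry 1
  1+1+1 = 1 carry 1
  0+0+1 = 1
  0+0 = 0
  0+1 = 1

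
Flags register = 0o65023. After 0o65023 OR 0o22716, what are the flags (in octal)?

0o67737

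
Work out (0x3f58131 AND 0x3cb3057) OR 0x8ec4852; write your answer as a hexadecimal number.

0x3f58131 AND 0x3cb3057 = 0x3c10011.
Then OR with 0x8ec4852.

0xbed4853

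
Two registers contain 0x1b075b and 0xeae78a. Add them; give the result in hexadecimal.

0x105eee5

Add column by column in base 16, right to left:
  b+a = 5 carry 1
  5+8+1 = e
  7+7 = e
  0+e = e
  b+a = 5 carry 1
  1+e+1 = 0 carry 1
  final carry 1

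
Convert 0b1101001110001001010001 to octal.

Group the bits in threes: 001 101 001 110 001 001 010 001 → 15161121.

0o15161121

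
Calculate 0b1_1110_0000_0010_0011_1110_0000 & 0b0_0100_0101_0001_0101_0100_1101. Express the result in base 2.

AND bit by bit (1 only where both bits are 1):
  1111000000010001111100000
& 0010001010001010101001101
= 0010000000000000101000000

0b0010000000000000101000000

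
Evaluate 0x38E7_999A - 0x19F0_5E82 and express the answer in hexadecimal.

0x1EF73B18

Subtract column by column in base 16:
  A-2 → 8
  9-8 → 1
  9-E → B (borrow)
  9-5-1 → 3
  7-0 → 7
  E-F → F (borrow)
  8-9-1 → E (borrow)
  3-1-1 → 1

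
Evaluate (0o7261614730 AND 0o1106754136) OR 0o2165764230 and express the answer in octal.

0o7261614730 AND 0o1106754136 = 0o1000614130.
Then OR with 0o2165764230.

0o3165774330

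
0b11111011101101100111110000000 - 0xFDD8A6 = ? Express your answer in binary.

0b11110011110001111011011011010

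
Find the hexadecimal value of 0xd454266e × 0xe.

0xb9c9a1a04

Multiply each base-16 digit by 14, carrying:
  e×14 = 196 → write 4 carry 12
  6×14+12 = 96 → write 0 carry 6
  6×14+6 = 90 → write a carry 5
  2×14+5 = 33 → write 1 carry 2
  4×14+2 = 58 → write a carry 3
  5×14+3 = 73 → write 9 carry 4
  4×14+4 = 60 → write c carry 3
  d×14+3 = 185 → write 9 carry 11
  remaining carry: b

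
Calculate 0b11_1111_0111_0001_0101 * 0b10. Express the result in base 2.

0b1111110111000101010

Multiply each base-2 digit by 2, carrying:
  1×2 = 2 → write 0 carry 1
  0×2+1 = 1 → write 1
  1×2 = 2 → write 0 carry 1
  0×2+1 = 1 → write 1
  1×2 = 2 → write 0 carry 1
  0×2+1 = 1 → write 1
  0×2 = 0 → write 0
  0×2 = 0 → write 0
  1×2 = 2 → write 0 carry 1
  1×2+1 = 3 → write 1 carry 1
  1×2+1 = 3 → write 1 carry 1
  0×2+1 = 1 → write 1
  1×2 = 2 → write 0 carry 1
  1×2+1 = 3 → write 1 carry 1
  1×2+1 = 3 → write 1 carry 1
  1×2+1 = 3 → write 1 carry 1
  1×2+1 = 3 → write 1 carry 1
  1×2+1 = 3 → write 1 carry 1
  remaining carry: 1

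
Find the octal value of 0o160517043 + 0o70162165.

Add column by column in base 8, right to left:
  3+5 = 0 carry 1
  4+6+1 = 3 carry 1
  0+1+1 = 2
  7+2 = 1 carry 1
  1+6+1 = 0 carry 1
  5+1+1 = 7
  0+0 = 0
  6+7 = 5 carry 1
  1+0+1 = 2

0o250701230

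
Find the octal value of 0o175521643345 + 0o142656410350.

0o340400253715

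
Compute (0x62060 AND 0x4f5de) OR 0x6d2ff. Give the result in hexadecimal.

0x6f2ff

0x62060 AND 0x4f5de = 0x42040.
Then OR with 0x6d2ff.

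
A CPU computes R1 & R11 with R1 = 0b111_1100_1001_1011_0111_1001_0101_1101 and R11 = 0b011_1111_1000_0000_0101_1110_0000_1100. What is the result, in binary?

0b0111100100000000101100000001100

AND bit by bit (1 only where both bits are 1):
  1111100100110110111100101011101
& 0111111100000000101111000001100
= 0111100100000000101100000001100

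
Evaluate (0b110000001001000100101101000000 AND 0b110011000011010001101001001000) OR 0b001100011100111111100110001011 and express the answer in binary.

0b111100011101111111101111001011

0b110000001001000100101101000000 AND 0b110011000011010001101001001000 = 0b110000000001000000101001000000.
Then OR with 0b001100011100111111100110001011.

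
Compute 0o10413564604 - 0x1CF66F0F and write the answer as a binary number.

0o10413564604 = 0b1000100001011101110100110000100 in binary.
0x1CF66F0F = 0b11100111101100110111100001111 in binary.
Subtract column by column in base 2:
  0-1 → 1 (borrow)
  0-1-1 → 0 (borrow)
  1-1-1 → 1 (borrow)
  0-1-1 → 0 (borrow)
  0-0-1 → 1 (borrow)
  0-0-1 → 1 (borrow)
  0-0-1 → 1 (borrow)
  1-0-1 → 0
  1-1 → 0
  0-1 → 1 (borrow)
  0-1-1 → 0 (borrow)
  1-1-1 → 1 (borrow)
  0-0-1 → 1 (borrow)
  1-1-1 → 1 (borrow)
  1-1-1 → 1 (borrow)
  1-0-1 → 0
  0-0 → 0
  1-1 → 0
  1-1 → 0
  1-0 → 1
  0-1 → 1 (borrow)
  1-1-1 → 1 (borrow)
  0-1-1 → 0 (borrow)
  0-1-1 → 0 (borrow)
  0-0-1 → 1 (borrow)
  0-0-1 → 1 (borrow)
  1-1-1 → 1 (borrow)
  0-1-1 → 0 (borrow)
  0-1-1 → 0 (borrow)
  0-0-1 → 1 (borrow)
  1-0-1 → 0

0b100111001110000111101001110101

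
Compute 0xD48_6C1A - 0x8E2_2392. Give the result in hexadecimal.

0x4664888

Subtract column by column in base 16:
  A-2 → 8
  1-9 → 8 (borrow)
  C-3-1 → 8
  6-2 → 4
  8-2 → 6
  4-E → 6 (borrow)
  D-8-1 → 4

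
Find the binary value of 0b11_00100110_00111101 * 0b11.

0b10010111001010110111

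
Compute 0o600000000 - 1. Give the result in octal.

The trailing 8 digits are 0, so subtracting 1 borrows through: they become 7 and the next digit up decrements.

0o577777777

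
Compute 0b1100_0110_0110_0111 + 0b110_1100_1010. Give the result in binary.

Add column by column in base 2, right to left:
  1+0 = 1
  1+1 = 0 carry 1
  1+0+1 = 0 carry 1
  0+1+1 = 0 carry 1
  0+0+1 = 1
  1+0 = 1
  1+1 = 0 carry 1
  0+1+1 = 0 carry 1
  0+0+1 = 1
  1+1 = 0 carry 1
  1+1+1 = 1 carry 1
  0+0+1 = 1
  0+0 = 0
  0+0 = 0
  1+0 = 1
  1+0 = 1

0b1100110100110001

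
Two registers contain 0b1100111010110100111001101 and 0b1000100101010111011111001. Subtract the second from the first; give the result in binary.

Subtract column by column in base 2:
  1-1 → 0
  0-0 → 0
  1-0 → 1
  1-1 → 0
  0-1 → 1 (borrow)
  0-1-1 → 0 (borrow)
  1-1-1 → 1 (borrow)
  1-1-1 → 1 (borrow)
  1-0-1 → 0
  0-1 → 1 (borrow)
  0-1-1 → 0 (borrow)
  1-1-1 → 1 (borrow)
  0-0-1 → 1 (borrow)
  1-1-1 → 1 (borrow)
  1-0-1 → 0
  0-1 → 1 (borrow)
  1-0-1 → 0
  0-1 → 1 (borrow)
  1-0-1 → 0
  1-0 → 1
  1-1 → 0
  0-0 → 0
  0-0 → 0
  1-0 → 1
  1-1 → 0

0b100010101011101011010100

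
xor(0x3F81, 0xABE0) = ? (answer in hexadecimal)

XOR each hex digit independently (no carries):
  3^A=9, F^B=4, 8^E=6, 1^0=1

0x9461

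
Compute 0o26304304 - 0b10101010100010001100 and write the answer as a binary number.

0b10011101110000000111000

0o26304304 = 0b10110011000100011000100 in binary.
Subtract column by column in base 2:
  0-0 → 0
  0-0 → 0
  1-1 → 0
  0-1 → 1 (borrow)
  0-0-1 → 1 (borrow)
  0-0-1 → 1 (borrow)
  1-0-1 → 0
  1-1 → 0
  0-0 → 0
  0-0 → 0
  0-0 → 0
  1-1 → 0
  0-0 → 0
  0-1 → 1 (borrow)
  0-0-1 → 1 (borrow)
  1-1-1 → 1 (borrow)
  1-0-1 → 0
  0-1 → 1 (borrow)
  0-0-1 → 1 (borrow)
  1-1-1 → 1 (borrow)
  1-0-1 → 0
  0-0 → 0
  1-0 → 1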